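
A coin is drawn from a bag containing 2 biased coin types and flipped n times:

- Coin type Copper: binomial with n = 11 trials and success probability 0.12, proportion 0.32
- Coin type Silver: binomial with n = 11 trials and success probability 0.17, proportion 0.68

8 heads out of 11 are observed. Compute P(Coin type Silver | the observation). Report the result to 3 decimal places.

Posterior ∝ prior × likelihood, so P(k | x) ∝ P(Z=k) f_k(x); normalise over all components.
Evaluate each component's likelihood at the observed value:
  f_Copper = 4.83484e-06
  f_Silver = 6.58127e-05
Prior × likelihood for each component:
  P(Z=Copper)·f_Copper = 0.32 × 4.83484e-06 = 1.54715e-06
  P(Z=Silver)·f_Silver = 0.68 × 6.58127e-05 = 4.47526e-05
Normaliser: 1.54715e-06 + 4.47526e-05 = 4.62998e-05
So the posterior for Coin type Silver is 4.47526e-05 / 4.62998e-05 ≈ 0.967.

0.967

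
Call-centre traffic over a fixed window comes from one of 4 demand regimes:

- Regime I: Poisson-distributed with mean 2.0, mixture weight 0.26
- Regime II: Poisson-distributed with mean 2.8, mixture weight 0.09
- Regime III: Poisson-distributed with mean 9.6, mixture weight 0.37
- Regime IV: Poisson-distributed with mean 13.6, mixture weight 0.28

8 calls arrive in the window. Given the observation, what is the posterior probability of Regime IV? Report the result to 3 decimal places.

The responsibility of component k is π_k f_k(x) divided by Σ_j π_j f_j(x).
Component likelihoods at x = 8 calls:
  f_I = 0.000859272
  f_II = 0.00569796
  f_III = 0.121178
  f_IV = 0.0360069
Prior × likelihood for each component:
  π_I·f_I = 0.26 × 0.000859272 = 0.000223411
  π_II·f_II = 0.09 × 0.00569796 = 0.000512816
  π_III·f_III = 0.37 × 0.121178 = 0.0448357
  π_IV·f_IV = 0.28 × 0.0360069 = 0.0100819
Evidence: 0.000223411 + 0.000512816 + 0.0448357 + 0.0100819 = 0.0556539
P(Regime IV | x) = 0.0100819 / 0.0556539 ≈ 0.181

0.181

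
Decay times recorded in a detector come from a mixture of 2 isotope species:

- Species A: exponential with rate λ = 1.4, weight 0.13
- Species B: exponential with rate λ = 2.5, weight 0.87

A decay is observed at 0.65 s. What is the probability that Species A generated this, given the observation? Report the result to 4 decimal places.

0.1461

Posterior ∝ prior × likelihood, so P(k | x) ∝ w_k f_k(x); normalise over all components.
Component likelihoods at x = 0.65 s:
  p_A = 0.563534
  p_B = 0.492279
Multiply by the mixture weights:
  w_A·p_A = 0.13 × 0.563534 = 0.0732594
  w_B·p_B = 0.87 × 0.492279 = 0.428283
Normaliser: 0.0732594 + 0.428283 = 0.501542
So the posterior for Species A is 0.0732594 / 0.501542 ≈ 0.1461.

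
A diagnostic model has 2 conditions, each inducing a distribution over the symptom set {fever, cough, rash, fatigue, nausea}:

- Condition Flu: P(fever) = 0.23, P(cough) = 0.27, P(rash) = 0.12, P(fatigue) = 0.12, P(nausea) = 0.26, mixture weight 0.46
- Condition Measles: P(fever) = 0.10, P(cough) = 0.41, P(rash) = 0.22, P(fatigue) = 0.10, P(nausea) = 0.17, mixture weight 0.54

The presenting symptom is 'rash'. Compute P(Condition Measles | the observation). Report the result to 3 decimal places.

0.683

The responsibility of component k is π_k f_k(x) divided by Σ_j π_j f_j(x).
Evaluate each component's likelihood at the observed value:
  f_Flu = P(rash | comp) = 0.12
  f_Measles = P(rash | comp) = 0.22
Prior × likelihood for each component:
  π_Flu·f_Flu = 0.46 × 0.12 = 0.0552
  π_Measles·f_Measles = 0.54 × 0.22 = 0.1188
Marginal: 0.0552 + 0.1188 = 0.174
So the posterior for Condition Measles is 0.1188 / 0.174 ≈ 0.683.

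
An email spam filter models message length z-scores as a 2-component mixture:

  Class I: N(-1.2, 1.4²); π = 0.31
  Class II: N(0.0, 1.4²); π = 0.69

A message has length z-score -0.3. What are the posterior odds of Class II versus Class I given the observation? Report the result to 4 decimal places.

2.6746

Only the two components matter; the odds are (π_i f_i(x)) / (π_j f_j(x)).
Normal densities:
  p_I = (1/(1.4·√(2π)))·exp(−(-0.3−-1.2)²/(2·1.4²)) = 0.284959·exp(-0.20663) = 0.231762
  p_II = (1/(1.4·√(2π)))·exp(−(-0.3−0.0)²/(2·1.4²)) = 0.284959·exp(-0.02296) = 0.278491
Posterior odds = (π_II·p_II) / (π_I·p_I) = (0.69·0.278491) / (0.31·0.231762) = 0.192159 / 0.0718463 ≈ 2.6746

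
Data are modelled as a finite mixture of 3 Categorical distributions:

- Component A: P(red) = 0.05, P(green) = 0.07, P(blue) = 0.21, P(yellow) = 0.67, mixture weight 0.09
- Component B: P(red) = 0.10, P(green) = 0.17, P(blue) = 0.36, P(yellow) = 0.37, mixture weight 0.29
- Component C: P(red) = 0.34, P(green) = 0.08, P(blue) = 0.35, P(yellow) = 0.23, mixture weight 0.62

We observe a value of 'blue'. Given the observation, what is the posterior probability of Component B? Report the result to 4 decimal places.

0.3068

By Bayes' theorem, P(k | x) = w_k f_k(x) / Σ_j w_j f_j(x).
Evaluate each component's likelihood at the observed value:
  L_A = 0.21
  L_B = 0.36
  L_C = 0.35
Unnormalised posteriors:
  w_A·L_A = 0.09 × 0.21 = 0.0189
  w_B·L_B = 0.29 × 0.36 = 0.1044
  w_C·L_C = 0.62 × 0.35 = 0.217
Marginal: 0.0189 + 0.1044 + 0.217 = 0.3403
P(Component B | the observation) = 0.1044 / 0.3403 ≈ 0.3068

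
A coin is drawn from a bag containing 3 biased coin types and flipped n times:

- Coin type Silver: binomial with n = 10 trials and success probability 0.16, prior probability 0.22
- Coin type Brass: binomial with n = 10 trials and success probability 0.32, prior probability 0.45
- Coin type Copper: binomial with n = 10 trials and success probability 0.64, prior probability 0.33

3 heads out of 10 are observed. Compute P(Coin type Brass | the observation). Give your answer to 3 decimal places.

0.748

Posterior ∝ prior × likelihood, so P(k | x) ∝ w_k f_k(x); normalise over all components.
Evaluate each component's likelihood at the observed value:
  f_Silver = C(10,3)·0.16^3·0.84^7 = 120·0.004096·0.29509 = 0.145043
  f_Brass = C(10,3)·0.32^3·0.68^7 = 120·0.032768·0.0672299 = 0.264359
  f_Copper = C(10,3)·0.64^3·0.36^7 = 120·0.262144·0.000783642 = 0.0246512
Weight by the priors:
  w_Silver·f_Silver = 0.22 × 0.145043 = 0.0319094
  w_Brass·f_Brass = 0.45 × 0.264359 = 0.118961
  w_Copper·f_Copper = 0.33 × 0.0246512 = 0.00813491
Denominator: 0.0319094 + 0.118961 + 0.00813491 = 0.159006
Responsibility of Coin type Brass: 0.118961 / 0.159006 ≈ 0.748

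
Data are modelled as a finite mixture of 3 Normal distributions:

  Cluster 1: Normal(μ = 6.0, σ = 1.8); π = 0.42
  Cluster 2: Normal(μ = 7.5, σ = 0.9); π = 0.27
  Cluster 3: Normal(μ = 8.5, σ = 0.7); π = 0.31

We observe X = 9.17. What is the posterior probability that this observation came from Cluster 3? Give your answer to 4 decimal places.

Apply Bayes' rule: the posterior for each component is proportional to its prior times its likelihood at x.
Evaluate each component's likelihood at the observed value:
  L_1 = 0.0470059
  L_2 = 0.0792521
  L_3 = 0.360478
Weight by the priors:
  w_1·L_1 = 0.42 × 0.0470059 = 0.0197425
  w_2·L_2 = 0.27 × 0.0792521 = 0.0213981
  w_3·L_3 = 0.31 × 0.360478 = 0.111748
Marginal: 0.0197425 + 0.0213981 + 0.111748 = 0.152889
So the posterior for Cluster 3 is 0.111748 / 0.152889 ≈ 0.7309.

0.7309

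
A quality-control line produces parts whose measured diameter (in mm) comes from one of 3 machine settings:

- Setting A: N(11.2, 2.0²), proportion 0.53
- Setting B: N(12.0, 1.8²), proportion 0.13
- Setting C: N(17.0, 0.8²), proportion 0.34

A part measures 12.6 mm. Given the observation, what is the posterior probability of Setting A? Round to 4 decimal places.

By Bayes' theorem, P(k | x) = w_k f_k(x) / Σ_j w_j f_j(x).
Normal densities:
  L_A = (1/(2.0·√(2π)))·exp(−(12.6−11.2)²/(2·2.0²)) = 0.199471·exp(-0.24500) = 0.156127
  L_B = (1/(1.8·√(2π)))·exp(−(12.6−12.0)²/(2·1.8²)) = 0.221635·exp(-0.05556) = 0.209657
  L_C = (1/(0.8·√(2π)))·exp(−(12.6−17.0)²/(2·0.8²)) = 0.498678·exp(-15.12500) = 1.34622e-07
Multiply by the mixture weights:
  w_A·L_A = 0.53 × 0.156127 = 0.0827473
  w_B·L_B = 0.13 × 0.209657 = 0.0272555
  w_C·L_C = 0.34 × 1.34622e-07 = 4.57715e-08
Evidence: 0.0827473 + 0.0272555 + 4.57715e-08 = 0.110003
Responsibility of Setting A: 0.0827473 / 0.110003 ≈ 0.7522

0.7522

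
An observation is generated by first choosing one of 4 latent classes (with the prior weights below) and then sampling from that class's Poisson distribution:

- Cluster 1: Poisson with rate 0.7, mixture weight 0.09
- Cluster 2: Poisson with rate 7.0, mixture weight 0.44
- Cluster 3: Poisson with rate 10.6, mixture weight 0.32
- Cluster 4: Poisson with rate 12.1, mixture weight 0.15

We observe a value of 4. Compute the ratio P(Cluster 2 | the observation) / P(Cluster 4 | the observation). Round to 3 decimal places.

53.891

Posterior odds = (P(Z=i) f_i(x)) / (P(Z=j) f_j(x)); the normalising sum cancels.
Component likelihoods at x = 4:
  f_1 = e^(−0.7)·0.7^4/4! = 0.00496792
  f_2 = e^(−7.0)·7.0^4/4! = 0.0912262
  f_3 = e^(−10.6)·10.6^4/4! = 0.0131066
  f_4 = e^(−12.1)·12.1^4/4! = 0.00496555
0.0401395 / 0.000744832 ≈ 53.891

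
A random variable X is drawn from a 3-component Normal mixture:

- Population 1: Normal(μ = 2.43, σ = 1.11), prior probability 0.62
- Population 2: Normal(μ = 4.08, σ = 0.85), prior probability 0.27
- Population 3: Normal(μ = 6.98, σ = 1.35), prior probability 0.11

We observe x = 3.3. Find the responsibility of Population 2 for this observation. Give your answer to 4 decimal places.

By Bayes' theorem, P(k | x) = π_k f_k(x) / Σ_j π_j f_j(x).
Evaluate each component's likelihood at the observed value:
  L_1 = 0.264356
  L_2 = 0.308061
  L_3 = 0.00719493
Prior × likelihood for each component:
  π_1·L_1 = 0.62 × 0.264356 = 0.163901
  π_2·L_2 = 0.27 × 0.308061 = 0.0831765
  π_3·L_3 = 0.11 × 0.00719493 = 0.000791442
Denominator: 0.163901 + 0.0831765 + 0.000791442 = 0.247869
P(Population 2 | 3.3) ≈ 0.3356

0.3356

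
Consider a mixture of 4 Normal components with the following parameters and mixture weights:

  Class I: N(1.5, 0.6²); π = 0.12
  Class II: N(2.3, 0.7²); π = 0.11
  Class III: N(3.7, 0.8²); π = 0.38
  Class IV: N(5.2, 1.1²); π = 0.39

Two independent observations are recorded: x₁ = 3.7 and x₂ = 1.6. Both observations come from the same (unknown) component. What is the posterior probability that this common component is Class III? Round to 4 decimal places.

0.4937

Apply Bayes' rule: the posterior for each component is proportional to its prior times its likelihood at x.
Since both observations come from the same component, the likelihood for component k is f_k(x₁)·f_k(x₂).
  p_I = [0.000800451] × [0.655733] = 0.000524882
  p_II = [0.07713] × [0.345672] = 0.0266617
  p_III = [0.498678] × [0.0159052] = 0.00793158
  p_IV = [0.14313] × [0.00171281] = 0.000245155
Weight by the priors:
  w_I·p_I = 0.12 × 0.000524882 = 6.29858e-05
  w_II·p_II = 0.11 × 0.0266617 = 0.00293279
  w_III·p_III = 0.38 × 0.00793158 = 0.003014
  w_IV·p_IV = 0.39 × 0.000245155 = 9.56103e-05
Evidence: 6.29858e-05 + 0.00293279 + 0.003014 + 9.56103e-05 = 0.00610539
So the posterior for Class III is 0.003014 / 0.00610539 ≈ 0.4937.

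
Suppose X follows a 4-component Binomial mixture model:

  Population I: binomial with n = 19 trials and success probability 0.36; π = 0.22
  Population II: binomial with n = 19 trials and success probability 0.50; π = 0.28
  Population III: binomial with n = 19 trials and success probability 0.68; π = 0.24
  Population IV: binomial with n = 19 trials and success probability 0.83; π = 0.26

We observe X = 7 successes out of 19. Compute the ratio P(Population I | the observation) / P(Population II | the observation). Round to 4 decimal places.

The posterior odds equal the prior odds times the likelihood ratio: (π_i/π_j)·(f_i(x)/f_j(x)).
Evaluate each component's likelihood at the observed value:
  p_I = C(19,7)·0.36^7·0.64^12 = 50388·0.000783642·0.00472237 = 0.186468
  p_II = C(19,7)·0.50^7·0.50^12 = 50388·0.0078125·0.000244141 = 0.0961075
  p_III = C(19,7)·0.68^7·0.32^12 = 50388·0.0672299·1.15292e-06 = 0.00390561
  p_IV = C(19,7)·0.83^7·0.17^12 = 50388·0.271361·5.82622e-10 = 7.96638e-06
Odds = (0.22/0.28) × (0.186468/0.0961075) = 0.785714 × 1.9402 ≈ 1.5244

1.5244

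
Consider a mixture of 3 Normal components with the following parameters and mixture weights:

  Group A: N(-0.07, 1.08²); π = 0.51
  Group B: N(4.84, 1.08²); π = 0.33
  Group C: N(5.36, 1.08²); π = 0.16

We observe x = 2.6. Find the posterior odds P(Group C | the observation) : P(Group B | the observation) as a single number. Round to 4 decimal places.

Posterior odds = (P(Z=i) f_i(x)) / (P(Z=j) f_j(x)); the normalising sum cancels.
Evaluate each component's likelihood at the observed value:
  f_A = (1/(1.08·√(2π)))·exp(−(2.6−-0.07)²/(2·1.08²)) = 0.369391·exp(-3.05594) = 0.0173903
  f_B = (1/(1.08·√(2π)))·exp(−(2.6−4.84)²/(2·1.08²)) = 0.369391·exp(-2.15089) = 0.0429899
  f_C = (1/(1.08·√(2π)))·exp(−(2.6−5.36)²/(2·1.08²)) = 0.369391·exp(-3.26543) = 0.0141035
Odds = (0.16/0.33) × (0.0141035/0.0429899) = 0.484848 × 0.328066 ≈ 0.1591

0.1591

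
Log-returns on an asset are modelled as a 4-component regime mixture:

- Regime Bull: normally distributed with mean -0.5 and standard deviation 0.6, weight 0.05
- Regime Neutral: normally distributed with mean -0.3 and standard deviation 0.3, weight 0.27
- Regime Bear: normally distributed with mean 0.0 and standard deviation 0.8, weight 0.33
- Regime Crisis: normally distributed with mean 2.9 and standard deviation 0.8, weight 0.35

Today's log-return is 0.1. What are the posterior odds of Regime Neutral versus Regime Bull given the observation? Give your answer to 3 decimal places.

Posterior odds = (π_i f_i(x)) / (π_j f_j(x)); the normalising sum cancels.
Evaluate each component's likelihood at the observed value:
  f_Bull = (1/(0.6·√(2π)))·exp(−(0.1−-0.5)²/(2·0.6²)) = 0.664904·exp(-0.50000) = 0.403285
  f_Neutral = (1/(0.3·√(2π)))·exp(−(0.1−-0.3)²/(2·0.3²)) = 1.329808·exp(-0.88889) = 0.5467
  f_Bear = (1/(0.8·√(2π)))·exp(−(0.1−0.0)²/(2·0.8²)) = 0.498678·exp(-0.00781) = 0.494797
  f_Crisis = (1/(0.8·√(2π)))·exp(−(0.1−2.9)²/(2·0.8²)) = 0.498678·exp(-6.12500) = 0.00109085
Odds = (0.27/0.05) × (0.5467/0.403285) = 5.4 × 1.35562 ≈ 7.320

7.320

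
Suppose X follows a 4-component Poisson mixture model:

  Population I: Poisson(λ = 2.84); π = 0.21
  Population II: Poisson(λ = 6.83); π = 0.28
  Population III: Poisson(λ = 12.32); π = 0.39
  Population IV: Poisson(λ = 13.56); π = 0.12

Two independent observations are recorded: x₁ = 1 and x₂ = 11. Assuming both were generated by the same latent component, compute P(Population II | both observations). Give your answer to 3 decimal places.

0.918

By Bayes' theorem, P(k | x) = π_k f_k(x) / Σ_j π_j f_j(x).
Since both observations come from the same component, the likelihood for component k is f_k(x₁)·f_k(x₂).
  L_I = [e^(−2.84)·2.84^1/1! = 0.165929] × [0.000141889] = 2.35435e-05
  L_II = [e^(−6.83)·6.83^1/1! = 0.00738226] × [0.0408546] = 0.000301599
  L_III = [e^(−12.32)·12.32^1/1! = 5.49671e-05] × [0.110931] = 6.09757e-06
  L_IV = [e^(−13.56)·13.56^1/1! = 1.75076e-05] × [0.0921866] = 1.61397e-06
Weight by the priors:
  π_I·L_I = 0.21 × 2.35435e-05 = 4.94414e-06
  π_II·L_II = 0.28 × 0.000301599 = 8.44478e-05
  π_III·L_III = 0.39 × 6.09757e-06 = 2.37805e-06
  π_IV·L_IV = 0.12 × 1.61397e-06 = 1.93676e-07
Evidence: 4.94414e-06 + 8.44478e-05 + 2.37805e-06 + 1.93676e-07 = 9.19636e-05
P(Population II | x) ≈ 0.918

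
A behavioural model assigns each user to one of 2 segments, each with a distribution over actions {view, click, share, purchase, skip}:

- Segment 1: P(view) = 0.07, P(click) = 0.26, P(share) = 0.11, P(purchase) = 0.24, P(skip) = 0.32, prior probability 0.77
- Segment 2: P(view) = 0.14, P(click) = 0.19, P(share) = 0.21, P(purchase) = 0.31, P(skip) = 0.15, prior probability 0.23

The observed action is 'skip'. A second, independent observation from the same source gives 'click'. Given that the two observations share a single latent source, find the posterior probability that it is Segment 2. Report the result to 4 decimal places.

P(component k | x) = π_k·f_k(x) / marginal(x), where marginal(x) = Σ_j π_j·f_j(x).
Since both observations come from the same component, the likelihood for component k is f_k(x₁)·f_k(x₂).
  L_1 = [0.32] × [0.26] = 0.0832
  L_2 = [0.15] × [0.19] = 0.0285
Weight by the priors:
  π_1·L_1 = 0.77 × 0.0832 = 0.064064
  π_2·L_2 = 0.23 × 0.0285 = 0.006555
Evidence: 0.064064 + 0.006555 = 0.070619
P(Segment 2 | data) = 0.006555 / 0.070619 ≈ 0.0928

0.0928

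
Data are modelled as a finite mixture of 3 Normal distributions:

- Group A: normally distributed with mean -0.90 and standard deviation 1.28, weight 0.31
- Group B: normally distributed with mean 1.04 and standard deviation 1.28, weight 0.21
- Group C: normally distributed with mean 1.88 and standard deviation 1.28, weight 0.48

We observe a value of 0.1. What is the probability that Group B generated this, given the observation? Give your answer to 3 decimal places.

By Bayes' theorem, P(k | x) = w_k f_k(x) / Σ_j w_j f_j(x).
Normal densities:
  L_A = 0.229702
  L_B = 0.238008
  L_C = 0.118515
Prior × likelihood for each component:
  w_A·L_A = 0.31 × 0.229702 = 0.0712075
  w_B·L_B = 0.21 × 0.238008 = 0.0499816
  w_C·L_C = 0.48 × 0.118515 = 0.0568871
Marginal: 0.0712075 + 0.0499816 + 0.0568871 = 0.178076
P(Group B | 0.1) ≈ 0.281

0.281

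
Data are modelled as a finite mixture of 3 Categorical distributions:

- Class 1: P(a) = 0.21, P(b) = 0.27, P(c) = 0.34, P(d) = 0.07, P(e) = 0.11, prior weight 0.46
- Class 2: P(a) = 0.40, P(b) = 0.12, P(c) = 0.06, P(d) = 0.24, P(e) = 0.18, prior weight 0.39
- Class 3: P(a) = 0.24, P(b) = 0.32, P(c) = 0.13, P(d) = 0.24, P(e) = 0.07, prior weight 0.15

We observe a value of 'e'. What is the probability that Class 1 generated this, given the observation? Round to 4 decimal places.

0.3854

P(component k | x) = π_k·f_k(x) / marginal(x), where marginal(x) = Σ_j π_j·f_j(x).
Evaluate each component's likelihood at the observed value:
  L_1 = 0.11
  L_2 = 0.18
  L_3 = 0.07
Prior × likelihood for each component:
  π_1·L_1 = 0.46 × 0.11 = 0.0506
  π_2·L_2 = 0.39 × 0.18 = 0.0702
  π_3·L_3 = 0.15 × 0.07 = 0.0105
Marginal: 0.0506 + 0.0702 + 0.0105 = 0.1313
P(Class 1 | the observation) = 0.0506 / 0.1313 ≈ 0.3854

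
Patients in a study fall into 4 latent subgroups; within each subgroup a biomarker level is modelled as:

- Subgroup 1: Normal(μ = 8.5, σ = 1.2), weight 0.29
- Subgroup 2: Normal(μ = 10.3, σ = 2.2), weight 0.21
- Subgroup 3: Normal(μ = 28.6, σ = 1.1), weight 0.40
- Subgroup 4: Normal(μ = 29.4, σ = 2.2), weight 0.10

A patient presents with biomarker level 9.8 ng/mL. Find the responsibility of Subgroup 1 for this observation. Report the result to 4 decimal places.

0.5910

Apply Bayes' rule: the posterior for each component is proportional to its prior times its likelihood at x.
Component likelihoods at x = 9.8 ng/mL:
  f_1 = 0.184877
  f_2 = 0.176714
  f_3 = 1.35203e-64
  f_4 = 1.05463e-18
Multiply by the mixture weights:
  π_1·f_1 = 0.29 × 0.184877 = 0.0536143
  π_2·f_2 = 0.21 × 0.176714 = 0.03711
  π_3·f_3 = 0.40 × 1.35203e-64 = 5.40814e-65
  π_4·f_4 = 0.10 × 1.05463e-18 = 1.05463e-19
Denominator: 0.0536143 + 0.03711 + 5.40814e-65 + 1.05463e-19 = 0.0907242
P(Subgroup 1 | 9.8 ng/mL) ≈ 0.5910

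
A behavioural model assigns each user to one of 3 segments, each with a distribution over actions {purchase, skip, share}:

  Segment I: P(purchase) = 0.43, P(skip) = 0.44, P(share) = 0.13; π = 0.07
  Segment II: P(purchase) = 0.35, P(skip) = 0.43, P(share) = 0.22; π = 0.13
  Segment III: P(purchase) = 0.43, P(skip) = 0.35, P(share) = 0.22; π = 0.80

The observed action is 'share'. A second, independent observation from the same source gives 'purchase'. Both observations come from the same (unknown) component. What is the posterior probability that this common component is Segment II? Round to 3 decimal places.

0.112

Posterior ∝ prior × likelihood, so P(k | x) ∝ π_k f_k(x); normalise over all components.
Since both observations come from the same component, the likelihood for component k is f_k(x₁)·f_k(x₂).
  L_I = [0.13] × [0.43] = 0.0559
  L_II = [0.22] × [0.35] = 0.077
  L_III = [0.22] × [0.43] = 0.0946
Unnormalised posteriors:
  π_I·L_I = 0.07 × 0.0559 = 0.003913
  π_II·L_II = 0.13 × 0.077 = 0.01001
  π_III·L_III = 0.80 × 0.0946 = 0.07568
Evidence: 0.003913 + 0.01001 + 0.07568 = 0.089603
So the posterior for Segment II is 0.01001 / 0.089603 ≈ 0.112.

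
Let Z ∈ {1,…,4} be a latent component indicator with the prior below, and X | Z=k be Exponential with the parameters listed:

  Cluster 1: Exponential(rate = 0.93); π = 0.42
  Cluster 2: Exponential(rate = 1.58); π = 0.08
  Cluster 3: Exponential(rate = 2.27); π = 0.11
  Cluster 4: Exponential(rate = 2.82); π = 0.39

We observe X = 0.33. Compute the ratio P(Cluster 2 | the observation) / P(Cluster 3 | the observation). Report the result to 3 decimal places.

0.636

Posterior odds = (π_i f_i(x)) / (π_j f_j(x)); the normalising sum cancels.
Evaluate each component's likelihood at the observed value:
  p_1 = 0.684223
  p_2 = 0.938028
  p_3 = 1.07324
  p_4 = 1.11197
0.0750423 / 0.118056 ≈ 0.636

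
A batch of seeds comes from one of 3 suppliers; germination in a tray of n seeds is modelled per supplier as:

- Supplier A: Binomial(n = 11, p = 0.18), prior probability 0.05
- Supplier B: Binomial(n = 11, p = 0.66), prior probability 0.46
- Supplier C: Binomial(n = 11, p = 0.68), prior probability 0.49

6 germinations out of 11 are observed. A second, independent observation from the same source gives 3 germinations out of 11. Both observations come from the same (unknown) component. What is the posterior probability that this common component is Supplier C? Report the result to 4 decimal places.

0.3687

By Bayes' theorem, P(k | x) = w_k f_k(x) / Σ_j w_j f_j(x).
Since both observations come from the same component, the likelihood for component k is f_k(x₁)·f_k(x₂).
  p_A = [0.00582568] × [0.196704] = 0.00114593
  p_B = [0.1735] × [0.00847124] = 0.00146976
  p_C = [0.153266] × [0.00570441] = 0.000874291
Unnormalised posteriors:
  w_A·p_A = 0.05 × 0.00114593 = 5.72966e-05
  w_B·p_B = 0.46 × 0.00146976 = 0.000676091
  w_C·p_C = 0.49 × 0.000874291 = 0.000428402
Sum: 5.72966e-05 + 0.000676091 + 0.000428402 = 0.00116179
So the posterior for Supplier C is 0.000428402 / 0.00116179 ≈ 0.3687.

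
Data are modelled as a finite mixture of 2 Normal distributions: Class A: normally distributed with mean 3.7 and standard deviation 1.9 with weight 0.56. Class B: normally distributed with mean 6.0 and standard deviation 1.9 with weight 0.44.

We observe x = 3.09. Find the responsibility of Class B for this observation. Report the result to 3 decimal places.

0.204

P(component k | x) = π_k·f_k(x) / marginal(x), where marginal(x) = Σ_j π_j·f_j(x).
Component likelihoods at x = 3.09:
  L_A = 0.199422
  L_B = 0.0649811
Weight by the priors:
  π_A·L_A = 0.56 × 0.199422 = 0.111677
  π_B·L_B = 0.44 × 0.0649811 = 0.0285917
Denominator: 0.111677 + 0.0285917 = 0.140268
Responsibility of Class B: 0.0285917 / 0.140268 ≈ 0.204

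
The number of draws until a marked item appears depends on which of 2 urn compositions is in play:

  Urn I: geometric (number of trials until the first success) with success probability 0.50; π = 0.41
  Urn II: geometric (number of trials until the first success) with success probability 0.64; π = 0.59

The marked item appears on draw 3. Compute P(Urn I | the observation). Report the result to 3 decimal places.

0.512

P(component k | x) = π_k·f_k(x) / marginal(x), where marginal(x) = Σ_j π_j·f_j(x).
Evaluate each component's likelihood at the observed value:
  f_I = 0.125
  f_II = 0.082944
Multiply by the mixture weights:
  π_I·f_I = 0.41 × 0.125 = 0.05125
  π_II·f_II = 0.59 × 0.082944 = 0.048937
Marginal: 0.05125 + 0.048937 = 0.100187
P(Urn I | 3) = 0.05125 / 0.100187 ≈ 0.512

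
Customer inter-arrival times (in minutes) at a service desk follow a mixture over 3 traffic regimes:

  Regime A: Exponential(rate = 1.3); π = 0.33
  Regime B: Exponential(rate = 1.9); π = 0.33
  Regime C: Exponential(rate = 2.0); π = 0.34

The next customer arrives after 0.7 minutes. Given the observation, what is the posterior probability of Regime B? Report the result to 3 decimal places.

Posterior ∝ prior × likelihood, so P(k | x) ∝ π_k f_k(x); normalise over all components.
Component likelihoods at x = 0.7 minutes:
  f_A = 0.523281
  f_B = 0.502507
  f_C = 0.493194
Weight by the priors:
  π_A·f_A = 0.33 × 0.523281 = 0.172683
  π_B·f_B = 0.33 × 0.502507 = 0.165827
  π_C·f_C = 0.34 × 0.493194 = 0.167686
Marginal: 0.172683 + 0.165827 + 0.167686 = 0.506196
So the posterior for Regime B is 0.165827 / 0.506196 ≈ 0.328.

0.328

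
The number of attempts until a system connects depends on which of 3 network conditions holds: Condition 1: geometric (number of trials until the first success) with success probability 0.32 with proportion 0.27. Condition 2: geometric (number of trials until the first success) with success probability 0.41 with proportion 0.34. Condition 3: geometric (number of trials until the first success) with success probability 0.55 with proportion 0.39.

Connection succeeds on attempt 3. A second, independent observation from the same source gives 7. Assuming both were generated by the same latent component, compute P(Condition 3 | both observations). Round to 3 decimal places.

0.086

Apply Bayes' rule: the posterior for each component is proportional to its prior times its likelihood at x.
Since both observations come from the same component, the likelihood for component k is f_k(x₁)·f_k(x₂).
  f_1 = [0.147968] × [0.0316376] = 0.00468135
  f_2 = [0.142721] × [0.017294] = 0.00246822
  f_3 = [0.111375] × [0.00456707] = 0.000508658
Weight by the priors:
  π_1·f_1 = 0.27 × 0.00468135 = 0.00126396
  π_2·f_2 = 0.34 × 0.00246822 = 0.000839195
  π_3·f_3 = 0.39 × 0.000508658 = 0.000198376
Normaliser: 0.00126396 + 0.000839195 + 0.000198376 = 0.00230154
So the posterior for Condition 3 is 0.000198376 / 0.00230154 ≈ 0.086.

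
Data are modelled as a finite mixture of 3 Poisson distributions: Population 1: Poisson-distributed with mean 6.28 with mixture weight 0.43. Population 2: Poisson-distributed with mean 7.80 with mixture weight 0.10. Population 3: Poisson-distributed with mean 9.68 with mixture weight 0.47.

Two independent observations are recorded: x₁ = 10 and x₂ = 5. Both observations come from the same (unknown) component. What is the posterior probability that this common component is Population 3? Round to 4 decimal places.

Posterior ∝ prior × likelihood, so P(k | x) ∝ w_k f_k(x); normalise over all components.
Since both observations come from the same component, the likelihood for component k is f_k(x₁)·f_k(x₂).
  f_1 = [0.0492566] × [0.152492] = 0.00751124
  f_2 = [0.0941209] × [0.0985814] = 0.00927857
  f_3 = [0.124457] × [0.0442818] = 0.00551118
Multiply by the mixture weights:
  w_1·f_1 = 0.43 × 0.00751124 = 0.00322983
  w_2·f_2 = 0.10 × 0.00927857 = 0.000927857
  w_3·f_3 = 0.47 × 0.00551118 = 0.00259026
Marginal: 0.00322983 + 0.000927857 + 0.00259026 = 0.00674795
So the posterior for Population 3 is 0.00259026 / 0.00674795 ≈ 0.3839.

0.3839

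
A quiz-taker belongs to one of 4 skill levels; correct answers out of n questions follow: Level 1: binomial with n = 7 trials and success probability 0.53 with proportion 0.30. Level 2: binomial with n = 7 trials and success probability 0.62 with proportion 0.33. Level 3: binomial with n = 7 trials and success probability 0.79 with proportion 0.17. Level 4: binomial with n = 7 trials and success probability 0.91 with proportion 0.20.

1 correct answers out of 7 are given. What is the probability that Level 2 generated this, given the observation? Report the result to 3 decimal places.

0.263

Posterior ∝ prior × likelihood, so P(k | x) ∝ π_k f_k(x); normalise over all components.
Component likelihoods at x = 1 correct answers out of 7:
  L_1 = 0.0399909
  L_2 = 0.0130675
  L_3 = 0.000474287
  L_4 = 3.38528e-06
Unnormalised posteriors:
  π_1·L_1 = 0.30 × 0.0399909 = 0.0119973
  π_2·L_2 = 0.33 × 0.0130675 = 0.00431226
  π_3·L_3 = 0.17 × 0.000474287 = 8.06287e-05
  π_4·L_4 = 0.20 × 3.38528e-06 = 6.77056e-07
Sum: 0.0119973 + 0.00431226 + 8.06287e-05 + 6.77056e-07 = 0.0163908
So the posterior for Level 2 is 0.00431226 / 0.0163908 ≈ 0.263.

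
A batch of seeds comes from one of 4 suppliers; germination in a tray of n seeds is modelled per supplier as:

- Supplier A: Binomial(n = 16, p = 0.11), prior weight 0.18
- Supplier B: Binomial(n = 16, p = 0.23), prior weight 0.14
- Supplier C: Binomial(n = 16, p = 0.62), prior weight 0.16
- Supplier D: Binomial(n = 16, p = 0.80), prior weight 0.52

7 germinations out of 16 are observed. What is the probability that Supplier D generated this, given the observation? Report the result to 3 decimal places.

Posterior ∝ prior × likelihood, so P(k | x) ∝ π_k f_k(x); normalise over all components.
Binomial probabilities:
  L_A = 0.000781061
  L_B = 0.0370627
  L_C = 0.0665611
  L_D = 0.00122836
Unnormalised posteriors:
  π_A·L_A = 0.18 × 0.000781061 = 0.000140591
  π_B·L_B = 0.14 × 0.0370627 = 0.00518878
  π_C·L_C = 0.16 × 0.0665611 = 0.0106498
  π_D·L_D = 0.52 × 0.00122836 = 0.000638748
Marginal: 0.000140591 + 0.00518878 + 0.0106498 + 0.000638748 = 0.0166179
P(Supplier D | data) = 0.000638748 / 0.0166179 ≈ 0.038

0.038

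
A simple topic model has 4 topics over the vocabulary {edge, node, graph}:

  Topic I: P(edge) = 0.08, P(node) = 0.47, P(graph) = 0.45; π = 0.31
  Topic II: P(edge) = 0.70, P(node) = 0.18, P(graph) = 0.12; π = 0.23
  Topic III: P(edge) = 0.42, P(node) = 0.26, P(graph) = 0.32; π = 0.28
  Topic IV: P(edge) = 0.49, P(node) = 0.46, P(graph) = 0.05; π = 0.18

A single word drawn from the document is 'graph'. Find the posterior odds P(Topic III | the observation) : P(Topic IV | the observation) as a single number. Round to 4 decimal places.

9.9556

Posterior odds = (π_i f_i(x)) / (π_j f_j(x)); the normalising sum cancels.
Categorical probabilities:
  p_I = 0.45
  p_II = 0.12
  p_III = 0.32
  p_IV = 0.05
Odds = (0.28/0.18) × (0.32/0.05) = 1.55556 × 6.4 ≈ 9.9556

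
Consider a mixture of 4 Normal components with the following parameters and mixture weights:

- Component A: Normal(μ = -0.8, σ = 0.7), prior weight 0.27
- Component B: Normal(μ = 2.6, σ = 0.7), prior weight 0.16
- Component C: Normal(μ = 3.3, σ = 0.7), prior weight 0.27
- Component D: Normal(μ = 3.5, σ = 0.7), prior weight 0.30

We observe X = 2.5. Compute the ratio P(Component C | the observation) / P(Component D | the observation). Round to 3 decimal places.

1.300

Posterior odds = (π_i f_i(x)) / (π_j f_j(x)); the normalising sum cancels.
Component likelihoods at x = 2.5:
  L_A = (1/(0.7·√(2π)))·exp(−(2.5−-0.8)²/(2·0.7²)) = 0.569918·exp(-11.11224) = 8.50796e-06
  L_B = (1/(0.7·√(2π)))·exp(−(2.5−2.6)²/(2·0.7²)) = 0.569918·exp(-0.01020) = 0.564132
  L_C = (1/(0.7·√(2π)))·exp(−(2.5−3.3)²/(2·0.7²)) = 0.569918·exp(-0.65306) = 0.296614
  L_D = (1/(0.7·√(2π)))·exp(−(2.5−3.5)²/(2·0.7²)) = 0.569918·exp(-1.02041) = 0.205426
Posterior odds = (π_C·L_C) / (π_D·L_D) = (0.27·0.296614) / (0.30·0.205426) = 0.0800857 / 0.0616277 ≈ 1.300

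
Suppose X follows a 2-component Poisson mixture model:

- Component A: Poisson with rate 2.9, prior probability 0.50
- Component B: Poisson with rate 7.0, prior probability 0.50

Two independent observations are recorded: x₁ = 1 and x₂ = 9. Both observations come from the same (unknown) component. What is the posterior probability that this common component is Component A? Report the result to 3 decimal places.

Posterior ∝ prior × likelihood, so P(k | x) ∝ π_k f_k(x); normalise over all components.
Since both observations come from the same component, the likelihood for component k is f_k(x₁)·f_k(x₂).
  p_A = [e^(−2.9)·2.9^1/1! = 0.159567] × [0.00219971] = 0.000351001
  p_B = [e^(−7.0)·7.0^1/1! = 0.00638317] × [0.101405] = 0.000647284
Unnormalised posteriors:
  π_A·p_A = 0.50 × 0.000351001 = 0.000175501
  π_B·p_B = 0.50 × 0.000647284 = 0.000323642
Denominator: 0.000175501 + 0.000323642 = 0.000499143
So the posterior for Component A is 0.000175501 / 0.000499143 ≈ 0.352.

0.352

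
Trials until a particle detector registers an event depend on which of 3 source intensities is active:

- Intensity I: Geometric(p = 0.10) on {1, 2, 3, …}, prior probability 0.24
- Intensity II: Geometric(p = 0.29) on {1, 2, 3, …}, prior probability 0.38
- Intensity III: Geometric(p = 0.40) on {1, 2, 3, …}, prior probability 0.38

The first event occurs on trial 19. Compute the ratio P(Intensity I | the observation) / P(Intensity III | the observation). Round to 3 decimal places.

233.351

Only the two components matter; the odds are (π_i f_i(x)) / (π_j f_j(x)).
Component likelihoods at x = 19:
  f_I = 0.0150095
  f_II = 0.000609605
  f_III = 4.0624e-05
Posterior odds = (π_I·f_I) / (π_III·f_III) = (0.24·0.0150095) / (0.38·4.0624e-05) = 0.00360227 / 1.54371e-05 ≈ 233.351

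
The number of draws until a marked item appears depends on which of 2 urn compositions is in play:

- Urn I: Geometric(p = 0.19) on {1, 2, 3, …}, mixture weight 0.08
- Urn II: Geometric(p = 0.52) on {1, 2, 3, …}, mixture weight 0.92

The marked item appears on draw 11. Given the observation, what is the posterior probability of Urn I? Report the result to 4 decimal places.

Posterior ∝ prior × likelihood, so P(k | x) ∝ π_k f_k(x); normalise over all components.
Evaluate each component's likelihood at the observed value:
  L_I = 0.19·(1−0.19)^10 = 0.19·0.121577 = 0.0230996
  L_II = 0.52·(1−0.52)^10 = 0.52·0.000649251 = 0.00033761
Multiply by the mixture weights:
  π_I·L_I = 0.08 × 0.0230996 = 0.00184797
  π_II·L_II = 0.92 × 0.00033761 = 0.000310601
Denominator: 0.00184797 + 0.000310601 = 0.00215857
So the posterior for Urn I is 0.00184797 / 0.00215857 ≈ 0.8561.

0.8561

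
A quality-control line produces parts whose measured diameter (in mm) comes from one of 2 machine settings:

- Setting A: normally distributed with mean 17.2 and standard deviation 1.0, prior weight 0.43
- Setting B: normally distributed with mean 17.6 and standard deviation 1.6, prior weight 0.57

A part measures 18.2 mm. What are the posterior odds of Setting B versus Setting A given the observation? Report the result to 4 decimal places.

The posterior odds equal the prior odds times the likelihood ratio: (π_i/π_j)·(f_i(x)/f_j(x)).
Evaluate each component's likelihood at the observed value:
  f_A = (1/(1.0·√(2π)))·exp(−(18.2−17.2)²/(2·1.0²)) = 0.398942·exp(-0.50000) = 0.241971
  f_B = (1/(1.6·√(2π)))·exp(−(18.2−17.6)²/(2·1.6²)) = 0.249339·exp(-0.07031) = 0.232409
Posterior odds = (π_B·f_B) / (π_A·f_A) = (0.57·0.232409) / (0.43·0.241971) = 0.132473 / 0.104047 ≈ 1.2732

1.2732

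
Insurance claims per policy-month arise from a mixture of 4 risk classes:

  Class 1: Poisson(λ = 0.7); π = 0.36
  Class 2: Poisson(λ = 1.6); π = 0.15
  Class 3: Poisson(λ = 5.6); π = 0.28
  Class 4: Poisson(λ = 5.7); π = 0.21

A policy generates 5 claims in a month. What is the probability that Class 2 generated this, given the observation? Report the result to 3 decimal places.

0.031

The responsibility of component k is w_k f_k(x) divided by Σ_j w_j f_j(x).
Component likelihoods at x = 5 claims:
  p_1 = 0.000695509
  p_2 = 0.017642
  p_3 = 0.169711
  p_4 = 0.16777
Unnormalised posteriors:
  w_1·p_1 = 0.36 × 0.000695509 = 0.000250383
  w_2·p_2 = 0.15 × 0.017642 = 0.0026463
  w_3·p_3 = 0.28 × 0.169711 = 0.0475191
  w_4·p_4 = 0.21 × 0.16777 = 0.0352317
Evidence: 0.000250383 + 0.0026463 + 0.0475191 + 0.0352317 = 0.0856475
Responsibility of Class 2: 0.0026463 / 0.0856475 ≈ 0.031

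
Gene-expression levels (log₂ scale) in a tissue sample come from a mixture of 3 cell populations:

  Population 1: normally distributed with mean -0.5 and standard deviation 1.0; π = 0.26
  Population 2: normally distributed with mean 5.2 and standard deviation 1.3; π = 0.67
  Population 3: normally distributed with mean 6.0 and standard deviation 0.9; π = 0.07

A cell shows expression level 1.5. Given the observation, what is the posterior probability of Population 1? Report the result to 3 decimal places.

By Bayes' theorem, P(k | x) = π_k f_k(x) / Σ_j π_j f_j(x).
Normal densities:
  L_1 = 0.053991
  L_2 = 0.00534497
  L_3 = 1.65191e-06
Unnormalised posteriors:
  π_1·L_1 = 0.26 × 0.053991 = 0.0140377
  π_2·L_2 = 0.67 × 0.00534497 = 0.00358113
  π_3·L_3 = 0.07 × 1.65191e-06 = 1.15634e-07
Denominator: 0.0140377 + 0.00358113 + 1.15634e-07 = 0.0176189
Responsibility of Population 1: 0.0140377 / 0.0176189 ≈ 0.797

0.797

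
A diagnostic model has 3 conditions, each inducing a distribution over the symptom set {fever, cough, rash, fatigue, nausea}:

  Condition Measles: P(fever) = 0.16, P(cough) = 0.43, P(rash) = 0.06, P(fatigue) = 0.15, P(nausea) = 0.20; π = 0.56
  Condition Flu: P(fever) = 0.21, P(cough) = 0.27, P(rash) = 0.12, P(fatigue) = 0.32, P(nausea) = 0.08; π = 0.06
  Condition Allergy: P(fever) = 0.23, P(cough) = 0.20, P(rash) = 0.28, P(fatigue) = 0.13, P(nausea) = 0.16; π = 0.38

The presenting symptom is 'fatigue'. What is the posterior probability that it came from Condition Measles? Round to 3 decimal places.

The responsibility of component k is π_k f_k(x) divided by Σ_j π_j f_j(x).
Categorical probabilities:
  f_Measles = P(fatigue | comp) = 0.15
  f_Flu = P(fatigue | comp) = 0.32
  f_Allergy = P(fatigue | comp) = 0.13
Unnormalised posteriors:
  π_Measles·f_Measles = 0.56 × 0.15 = 0.084
  π_Flu·f_Flu = 0.06 × 0.32 = 0.0192
  π_Allergy·f_Allergy = 0.38 × 0.13 = 0.0494
Marginal: 0.084 + 0.0192 + 0.0494 = 0.1526
So the posterior for Condition Measles is 0.084 / 0.1526 ≈ 0.550.

0.550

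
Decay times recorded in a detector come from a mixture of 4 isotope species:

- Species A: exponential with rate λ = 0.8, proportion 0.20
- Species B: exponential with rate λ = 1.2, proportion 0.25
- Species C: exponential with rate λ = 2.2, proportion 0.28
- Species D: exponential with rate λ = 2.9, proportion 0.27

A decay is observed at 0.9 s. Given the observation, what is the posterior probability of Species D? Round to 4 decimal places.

The responsibility of component k is π_k f_k(x) divided by Σ_j π_j f_j(x).
Exponential densities:
  p_A = 0.8·e^(−0.8·0.9) = 0.8·e^(−0.7200) = 0.389402
  p_B = 1.2·e^(−1.2·0.9) = 1.2·e^(−1.0800) = 0.407515
  p_C = 2.2·e^(−2.2·0.9) = 2.2·e^(−1.9800) = 0.303752
  p_D = 2.9·e^(−2.9·0.9) = 2.9·e^(−2.6100) = 0.21325
Multiply by the mixture weights:
  π_A·p_A = 0.20 × 0.389402 = 0.0778804
  π_B·p_B = 0.25 × 0.407515 = 0.101879
  π_C·p_C = 0.28 × 0.303752 = 0.0850507
  π_D·p_D = 0.27 × 0.21325 = 0.0575775
Sum: 0.0778804 + 0.101879 + 0.0850507 + 0.0575775 = 0.322387
So the posterior for Species D is 0.0575775 / 0.322387 ≈ 0.1786.

0.1786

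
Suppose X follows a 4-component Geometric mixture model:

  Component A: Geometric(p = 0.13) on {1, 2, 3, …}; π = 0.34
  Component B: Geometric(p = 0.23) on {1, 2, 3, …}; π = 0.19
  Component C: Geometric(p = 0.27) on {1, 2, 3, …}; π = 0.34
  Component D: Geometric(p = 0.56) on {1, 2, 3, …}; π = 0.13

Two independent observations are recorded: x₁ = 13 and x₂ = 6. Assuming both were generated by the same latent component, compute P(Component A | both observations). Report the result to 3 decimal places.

0.695

P(component k | x) = π_k·f_k(x) / marginal(x), where marginal(x) = Σ_j π_j·f_j(x).
Since both observations come from the same component, the likelihood for component k is f_k(x₁)·f_k(x₂).
  f_A = [0.0244441] × [0.0647947] = 0.00158385
  f_B = [0.00999117] × [0.062256] = 0.000622011
  f_C = [0.00618355] × [0.0559729] = 0.000346112
  f_D = [2.94863e-05] × [0.00923531] = 2.72315e-07
Unnormalised posteriors:
  π_A·f_A = 0.34 × 0.00158385 = 0.000538509
  π_B·f_B = 0.19 × 0.000622011 = 0.000118182
  π_C·f_C = 0.34 × 0.000346112 = 0.000117678
  π_D·f_D = 0.13 × 2.72315e-07 = 3.54009e-08
Sum: 0.000538509 + 0.000118182 + 0.000117678 + 3.54009e-08 = 0.000774404
So the posterior for Component A is 0.000538509 / 0.000774404 ≈ 0.695.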